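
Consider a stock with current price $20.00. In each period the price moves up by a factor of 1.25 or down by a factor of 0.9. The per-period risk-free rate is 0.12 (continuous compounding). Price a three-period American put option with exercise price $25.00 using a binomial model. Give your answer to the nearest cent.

Risk-neutral probability p = (e^0.12 − 0.9)/(1.25 − 0.9) = 0.2275/0.3500 = 0.6500
Terminal stock prices: S_uuu = 39.06, S_uud = 28.12, S_udd = 20.25, S_ddd = 14.58
Terminal payoffs (K − S): max(-14.06, 0) = 0, max(-3.125, 0) = 0, max(4.75, 0) = 4.75, max(10.42, 0) = 10.42
Node uu (S = 31.25): continuation = e^(−0.12)·[0.6500·0.0000 + 0.3500·0.0000] = 0.0000; exercise value = 0.0000 ≤ continuation, so V_uu = 0.0000
Node ud (S = 22.5): continuation = e^(−0.12)·[0.6500·0.0000 + 0.3500·4.7500] = 1.4745; exercise value = 2.5000 > continuation, so V_ud = 2.5000 (exercise)
Node dd (S = 16.2): continuation = e^(−0.12)·[0.6500·4.7500 + 0.3500·10.4200] = 5.9730; exercise value = 8.8000 > continuation, so V_dd = 8.8000 (exercise)
Node u (S = 25): continuation = e^(−0.12)·[0.6500·0.0000 + 0.3500·2.5000] = 0.7761; exercise value = 0.0000 ≤ continuation, so V_u = 0.7761
Node d (S = 18): continuation = e^(−0.12)·[0.6500·2.5000 + 0.3500·8.8000] = 4.1730; exercise value = 7.0000 > continuation, so V_d = 7.0000 (exercise)
Node 0 (S = 20): continuation = e^(−0.12)·[0.6500·0.7761 + 0.3500·7.0000] = 2.6204; exercise value = 5.0000 > continuation, so V_0 = 5.0000 (exercise)

$5.00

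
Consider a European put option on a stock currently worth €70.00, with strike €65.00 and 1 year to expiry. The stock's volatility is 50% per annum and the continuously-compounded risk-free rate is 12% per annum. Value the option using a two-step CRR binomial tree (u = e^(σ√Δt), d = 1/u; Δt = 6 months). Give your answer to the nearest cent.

€6.81

CRR parameters: u = e^(σ√Δt) = e^(0.5·√0.5) = 1.4241, d = 1/u = 0.7022
Per-period rate: rΔt = 0.12·0.5 = 0.06, so R = e^0.06 = 1.0618
Risk-neutral probability p = (e^0.06 − 0.7022)/(1.4241 − 0.7022) = 0.3596/0.7219 = 0.4982
Terminal stock prices: S_uu = 142, S_ud = 70, S_dd = 34.51
Terminal payoffs (K − S): max(-76.97, 0) = 0, max(-5, 0) = 0, max(30.49, 0) = 30.49
Node u (S = 99.69): V_u = e^(−0.06)·[0.4982·0.0000 + 0.5018·0.0000] = 0.0000
Node d (S = 49.15): V_d = e^(−0.06)·[0.4982·0.0000 + 0.5018·30.4852] = 14.4073
Node 0 (S = 70): V_0 = e^(−0.06)·[0.4982·0.0000 + 0.5018·14.4073] = 6.8089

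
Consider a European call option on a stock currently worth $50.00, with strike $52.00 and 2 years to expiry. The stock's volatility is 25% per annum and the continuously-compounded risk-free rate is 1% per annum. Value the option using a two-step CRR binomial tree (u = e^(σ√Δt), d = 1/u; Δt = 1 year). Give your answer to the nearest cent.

CRR parameters: u = e^(σ√Δt) = e^(0.25·√1) = 1.2840, d = 1/u = 0.7788
Per-period rate: rΔt = 0.01·1 = 0.01, so R = e^0.01 = 1.0101
Risk-neutral probability p = (e^0.01 − 0.7788)/(1.2840 − 0.7788) = 0.2312/0.5052 = 0.4577
Terminal stock prices: S_uu = 82.44, S_ud = 50, S_dd = 30.33
Terminal payoffs (S − K): max(30.44, 0) = 30.44, max(-2, 0) = 0, max(-21.67, 0) = 0
Node u (S = 64.2): V_u = e^(−0.01)·[0.4577·30.4361 + 0.5423·0.0000] = 13.7925
Node d (S = 38.94): V_d = e^(−0.01)·[0.4577·0.0000 + 0.5423·0.0000] = 0.0000
Node 0 (S = 50): V_0 = e^(−0.01)·[0.4577·13.7925 + 0.5423·0.0000] = 6.2502

$6.25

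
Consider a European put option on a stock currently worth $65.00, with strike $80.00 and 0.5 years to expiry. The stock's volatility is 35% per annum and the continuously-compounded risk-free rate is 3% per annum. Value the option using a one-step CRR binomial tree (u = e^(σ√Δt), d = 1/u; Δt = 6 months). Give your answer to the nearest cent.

$15.31

CRR parameters: u = e^(σ√Δt) = e^(0.35·√0.5) = 1.2808, d = 1/u = 0.7808
Per-period rate: rΔt = 0.03·0.5 = 0.015, so R = e^0.015 = 1.0151
Risk-neutral probability p = (e^0.015 − 0.7808)/(1.2808 − 0.7808) = 0.2344/0.5000 = 0.4687
Terminal stock prices: S_u = 83.25, S_d = 50.75
Terminal payoffs (K − S): max(-3.252, 0) = 0, max(29.25, 0) = 29.25
Node 0 (S = 65): V_0 = e^(−0.015)·[0.4687·0.0000 + 0.5313·29.2506] = 15.3105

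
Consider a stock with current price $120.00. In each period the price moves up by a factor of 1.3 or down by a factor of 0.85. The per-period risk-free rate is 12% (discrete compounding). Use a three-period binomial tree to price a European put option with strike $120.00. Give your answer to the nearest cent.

$3.60

Risk-neutral probability p = (1 + 0.12 − 0.85)/(1.3 − 0.85) = 0.2700/0.4500 = 0.6000
Terminal stock prices: S_uuu = 263.6, S_uud = 172.4, S_udd = 112.7, S_ddd = 73.69
Terminal payoffs (K − S): max(-143.6, 0) = 0, max(-52.38, 0) = 0, max(7.29, 0) = 7.29, max(46.31, 0) = 46.31
Node uu (S = 202.8): V_uu = 1/1.12·[0.6000·0.0000 + 0.4000·0.0000] = 0.0000
Node ud (S = 132.6): V_ud = 1/1.12·[0.6000·0.0000 + 0.4000·7.2900] = 2.6036
Node dd (S = 86.7): V_dd = 1/1.12·[0.6000·7.2900 + 0.4000·46.3050] = 20.4429
Node u (S = 156): V_u = 1/1.12·[0.6000·0.0000 + 0.4000·2.6036] = 0.9298
Node d (S = 102): V_d = 1/1.12·[0.6000·2.6036 + 0.4000·20.4429] = 8.6958
Node 0 (S = 120): V_0 = 1/1.12·[0.6000·0.9298 + 0.4000·8.6958] = 3.6038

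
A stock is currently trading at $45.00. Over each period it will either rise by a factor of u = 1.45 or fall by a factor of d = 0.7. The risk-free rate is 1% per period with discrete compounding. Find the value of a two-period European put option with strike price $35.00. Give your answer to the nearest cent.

Risk-neutral probability p = (1 + 0.01 − 0.7)/(1.45 − 0.7) = 0.3100/0.7500 = 0.4133
Terminal stock prices: S_uu = 94.61, S_ud = 45.67, S_dd = 22.05
Terminal payoffs (K − S): max(-59.61, 0) = 0, max(-10.67, 0) = 0, max(12.95, 0) = 12.95
Node u (S = 65.25): V_u = 1/1.01·[0.4133·0.0000 + 0.5867·0.0000] = 0.0000
Node d (S = 31.5): V_d = 1/1.01·[0.4133·0.0000 + 0.5867·12.9500] = 7.5221
Node 0 (S = 45): V_0 = 1/1.01·[0.4133·0.0000 + 0.5867·7.5221] = 4.3693

$4.37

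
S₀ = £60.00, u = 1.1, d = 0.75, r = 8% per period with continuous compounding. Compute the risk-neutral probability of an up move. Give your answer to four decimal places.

Risk-neutral probability p = (e^0.08 − 0.75)/(1.1 − 0.75) = 0.3333/0.3500 = 0.9522

p = 0.9522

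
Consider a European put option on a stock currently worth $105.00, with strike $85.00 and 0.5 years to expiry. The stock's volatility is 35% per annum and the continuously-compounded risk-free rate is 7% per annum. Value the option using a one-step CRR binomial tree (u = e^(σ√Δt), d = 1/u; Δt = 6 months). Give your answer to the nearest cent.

$1.43

CRR parameters: u = e^(σ√Δt) = e^(0.35·√0.5) = 1.2808, d = 1/u = 0.7808
Per-period rate: rΔt = 0.07·0.5 = 0.035, so R = e^0.035 = 1.0356
Risk-neutral probability p = (e^0.035 − 0.7808)/(1.2808 − 0.7808) = 0.2549/0.5000 = 0.5097
Terminal stock prices: S_u = 134.5, S_d = 81.98
Terminal payoffs (K − S): max(-49.48, 0) = 0, max(3.02, 0) = 3.02
Node 0 (S = 105): V_0 = e^(−0.035)·[0.5097·0.0000 + 0.4903·3.0202] = 1.4299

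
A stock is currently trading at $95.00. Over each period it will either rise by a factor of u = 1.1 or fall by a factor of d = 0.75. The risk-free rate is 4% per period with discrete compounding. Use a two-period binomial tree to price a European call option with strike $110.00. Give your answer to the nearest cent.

Risk-neutral probability p = (1 + 0.04 − 0.75)/(1.1 − 0.75) = 0.2900/0.3500 = 0.8286
Terminal stock prices: S_uu = 115, S_ud = 78.38, S_dd = 53.44
Terminal payoffs (S − K): max(4.95, 0) = 4.95, max(-31.62, 0) = 0, max(-56.56, 0) = 0
Node u (S = 104.5): V_u = 1/1.04·[0.8286·4.9500 + 0.1714·0.0000] = 3.9437
Node d (S = 71.25): V_d = 1/1.04·[0.8286·0.0000 + 0.1714·0.0000] = 0.0000
Node 0 (S = 95): V_0 = 1/1.04·[0.8286·3.9437 + 0.1714·0.0000] = 3.1419

$3.14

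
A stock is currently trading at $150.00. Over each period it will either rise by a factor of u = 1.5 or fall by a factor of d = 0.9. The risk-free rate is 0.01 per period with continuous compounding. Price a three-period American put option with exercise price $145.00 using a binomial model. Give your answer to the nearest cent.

$18.84

Risk-neutral probability p = (e^0.01 − 0.9)/(1.5 − 0.9) = 0.1101/0.6000 = 0.1834
Terminal stock prices: S_uuu = 506.2, S_uud = 303.8, S_udd = 182.2, S_ddd = 109.4
Terminal payoffs (K − S): max(-361.2, 0) = 0, max(-158.8, 0) = 0, max(-37.25, 0) = 0, max(35.65, 0) = 35.65
Node uu (S = 337.5): continuation = e^(−0.01)·[0.1834·0.0000 + 0.8166·0.0000] = 0.0000; exercise value = 0.0000 ≤ continuation, so V_uu = 0.0000
Node ud (S = 202.5): continuation = e^(−0.01)·[0.1834·0.0000 + 0.8166·0.0000] = 0.0000; exercise value = 0.0000 ≤ continuation, so V_ud = 0.0000
Node dd (S = 121.5): continuation = e^(−0.01)·[0.1834·0.0000 + 0.8166·35.6500] = 28.8215; exercise value = 23.5000 ≤ continuation, so V_dd = 28.8215
Node u (S = 225): continuation = e^(−0.01)·[0.1834·0.0000 + 0.8166·0.0000] = 0.0000; exercise value = 0.0000 ≤ continuation, so V_u = 0.0000
Node d (S = 135): continuation = e^(−0.01)·[0.1834·0.0000 + 0.8166·28.8215] = 23.3010; exercise value = 10.0000 ≤ continuation, so V_d = 23.3010
Node 0 (S = 150): continuation = e^(−0.01)·[0.1834·0.0000 + 0.8166·23.3010] = 18.8379; exercise value = 0.0000 ≤ continuation, so V_0 = 18.8379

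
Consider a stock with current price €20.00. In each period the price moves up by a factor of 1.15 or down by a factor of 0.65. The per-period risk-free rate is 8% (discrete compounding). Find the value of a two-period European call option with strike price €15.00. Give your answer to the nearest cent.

€7.26

Risk-neutral probability p = (1 + 0.08 − 0.65)/(1.15 − 0.65) = 0.4300/0.5000 = 0.8600
Terminal stock prices: S_uu = 26.45, S_ud = 14.95, S_dd = 8.45
Terminal payoffs (S − K): max(11.45, 0) = 11.45, max(-0.05, 0) = 0, max(-6.55, 0) = 0
Node u (S = 23): V_u = 1/1.08·[0.8600·11.4500 + 0.1400·0.0000] = 9.1176
Node d (S = 13): V_d = 1/1.08·[0.8600·0.0000 + 0.1400·0.0000] = 0.0000
Node 0 (S = 20): V_0 = 1/1.08·[0.8600·9.1176 + 0.1400·0.0000] = 7.2603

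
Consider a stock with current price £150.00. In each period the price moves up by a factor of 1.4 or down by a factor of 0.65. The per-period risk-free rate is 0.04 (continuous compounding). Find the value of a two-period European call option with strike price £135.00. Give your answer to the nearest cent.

£40.54

Risk-neutral probability p = (e^0.04 − 0.65)/(1.4 − 0.65) = 0.3908/0.7500 = 0.5211
Terminal stock prices: S_uu = 294, S_ud = 136.5, S_dd = 63.38
Terminal payoffs (S − K): max(159, 0) = 159, max(1.5, 0) = 1.5, max(-71.62, 0) = 0
Node u (S = 210): V_u = e^(−0.04)·[0.5211·159.0000 + 0.4789·1.5000] = 80.2934
Node d (S = 97.5): V_d = e^(−0.04)·[0.5211·1.5000 + 0.4789·0.0000] = 0.7510
Node 0 (S = 150): V_0 = e^(−0.04)·[0.5211·80.2934 + 0.4789·0.7510] = 40.5444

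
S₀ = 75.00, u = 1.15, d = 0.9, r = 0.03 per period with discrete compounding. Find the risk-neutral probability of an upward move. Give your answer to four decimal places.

Risk-neutral probability p = (1 + 0.03 − 0.9)/(1.15 − 0.9) = 0.1300/0.2500 = 0.5200

p = 0.5200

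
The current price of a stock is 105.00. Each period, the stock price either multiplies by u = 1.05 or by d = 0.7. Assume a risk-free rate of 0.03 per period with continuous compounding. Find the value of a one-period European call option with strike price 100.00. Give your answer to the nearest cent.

Risk-neutral probability p = (e^0.03 − 0.7)/(1.05 − 0.7) = 0.3305/0.3500 = 0.9442
Terminal stock prices: S_u = 110.2, S_d = 73.5
Terminal payoffs (S − K): max(10.25, 0) = 10.25, max(-26.5, 0) = 0
Node 0 (S = 105): V_0 = e^(−0.03)·[0.9442·10.2500 + 0.0558·0.0000] = 9.3916

9.39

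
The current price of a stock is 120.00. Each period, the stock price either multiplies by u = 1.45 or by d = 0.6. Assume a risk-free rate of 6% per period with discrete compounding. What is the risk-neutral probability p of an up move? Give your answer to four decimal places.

p = 0.5412

Risk-neutral probability p = (1 + 0.06 − 0.6)/(1.45 − 0.6) = 0.4600/0.8500 = 0.5412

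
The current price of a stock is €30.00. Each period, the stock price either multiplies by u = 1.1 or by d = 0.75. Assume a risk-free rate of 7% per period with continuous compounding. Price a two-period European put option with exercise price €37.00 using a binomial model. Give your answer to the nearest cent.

Risk-neutral probability p = (e^0.07 − 0.75)/(1.1 − 0.75) = 0.3225/0.3500 = 0.9215
Terminal stock prices: S_uu = 36.3, S_ud = 24.75, S_dd = 16.88
Terminal payoffs (K − S): max(0.7, 0) = 0.7, max(12.25, 0) = 12.25, max(20.12, 0) = 20.12
Node u (S = 33): V_u = e^(−0.07)·[0.9215·0.7000 + 0.0785·12.2500] = 1.4986
Node d (S = 22.5): V_d = e^(−0.07)·[0.9215·12.2500 + 0.0785·20.1250] = 11.9986
Node 0 (S = 30): V_0 = e^(−0.07)·[0.9215·1.4986 + 0.0785·11.9986] = 2.1663

€2.17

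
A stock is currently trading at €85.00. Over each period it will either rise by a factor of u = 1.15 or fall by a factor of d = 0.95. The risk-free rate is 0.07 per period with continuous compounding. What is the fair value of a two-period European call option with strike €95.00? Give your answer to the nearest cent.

€5.68

Risk-neutral probability p = (e^0.07 − 0.95)/(1.15 − 0.95) = 0.1225/0.2000 = 0.6125
Terminal stock prices: S_uu = 112.4, S_ud = 92.86, S_dd = 76.71
Terminal payoffs (S − K): max(17.41, 0) = 17.41, max(-2.138, 0) = 0, max(-18.29, 0) = 0
Node u (S = 97.75): V_u = e^(−0.07)·[0.6125·17.4125 + 0.3875·0.0000] = 9.9448
Node d (S = 80.75): V_d = e^(−0.07)·[0.6125·0.0000 + 0.3875·0.0000] = 0.0000
Node 0 (S = 85): V_0 = e^(−0.07)·[0.6125·9.9448 + 0.3875·0.0000] = 5.6798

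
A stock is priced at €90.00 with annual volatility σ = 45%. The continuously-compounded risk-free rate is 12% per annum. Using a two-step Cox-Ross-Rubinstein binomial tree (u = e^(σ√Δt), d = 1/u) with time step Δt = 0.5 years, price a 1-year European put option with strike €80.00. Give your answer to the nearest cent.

CRR parameters: u = e^(σ√Δt) = e^(0.45·√0.5) = 1.3746, d = 1/u = 0.7275
Per-period rate: rΔt = 0.12·0.5 = 0.06, so R = e^0.06 = 1.0618
Risk-neutral probability p = (e^0.06 − 0.7275)/(1.3746 − 0.7275) = 0.3344/0.6472 = 0.5167
Terminal stock prices: S_uu = 170.1, S_ud = 90, S_dd = 47.63
Terminal payoffs (K − S): max(-90.07, 0) = 0, max(-10, 0) = 0, max(32.37, 0) = 32.37
Node u (S = 123.7): V_u = e^(−0.06)·[0.5167·0.0000 + 0.4833·0.0000] = 0.0000
Node d (S = 65.47): V_d = e^(−0.06)·[0.5167·0.0000 + 0.4833·32.3723] = 14.7356
Node 0 (S = 90): V_0 = e^(−0.06)·[0.5167·0.0000 + 0.4833·14.7356] = 6.7075

€6.71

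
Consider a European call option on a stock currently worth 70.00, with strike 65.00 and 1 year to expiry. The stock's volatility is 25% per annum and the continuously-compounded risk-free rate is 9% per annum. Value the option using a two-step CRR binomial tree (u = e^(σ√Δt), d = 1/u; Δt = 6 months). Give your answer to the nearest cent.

13.08

CRR parameters: u = e^(σ√Δt) = e^(0.25·√0.5) = 1.1934, d = 1/u = 0.8380
Per-period rate: rΔt = 0.09·0.5 = 0.045, so R = e^0.045 = 1.0460
Risk-neutral probability p = (e^0.045 − 0.8380)/(1.1934 − 0.8380) = 0.2081/0.3554 = 0.5854
Terminal stock prices: S_uu = 99.69, S_ud = 70, S_dd = 49.15
Terminal payoffs (S − K): max(34.69, 0) = 34.69, max(5, 0) = 5, max(-15.85, 0) = 0
Node u (S = 83.54): V_u = e^(−0.045)·[0.5854·34.6883 + 0.4146·5.0000] = 21.3957
Node d (S = 58.66): V_d = e^(−0.045)·[0.5854·5.0000 + 0.4146·0.0000] = 2.7984
Node 0 (S = 70): V_0 = e^(−0.045)·[0.5854·21.3957 + 0.4146·2.7984] = 13.0836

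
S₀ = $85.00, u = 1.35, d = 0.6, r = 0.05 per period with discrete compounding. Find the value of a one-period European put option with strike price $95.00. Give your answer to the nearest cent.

$16.76

Risk-neutral probability p = (1 + 0.05 − 0.6)/(1.35 − 0.6) = 0.4500/0.7500 = 0.6000
Terminal stock prices: S_u = 114.8, S_d = 51
Terminal payoffs (K − S): max(-19.75, 0) = 0, max(44, 0) = 44
Node 0 (S = 85): V_0 = 1/1.05·[0.6000·0.0000 + 0.4000·44.0000] = 16.7619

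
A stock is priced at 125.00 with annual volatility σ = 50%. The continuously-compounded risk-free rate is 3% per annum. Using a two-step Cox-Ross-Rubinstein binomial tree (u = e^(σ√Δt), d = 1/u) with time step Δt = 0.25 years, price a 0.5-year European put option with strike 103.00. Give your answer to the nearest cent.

CRR parameters: u = e^(σ√Δt) = e^(0.5·√0.25) = 1.2840, d = 1/u = 0.7788
Per-period rate: rΔt = 0.03·0.25 = 0.0075, so R = e^0.0075 = 1.0075
Risk-neutral probability p = (e^0.0075 − 0.7788)/(1.2840 − 0.7788) = 0.2287/0.5052 = 0.4527
Terminal stock prices: S_uu = 206.1, S_ud = 125, S_dd = 75.82
Terminal payoffs (K − S): max(-103.1, 0) = 0, max(-22, 0) = 0, max(27.18, 0) = 27.18
Node u (S = 160.5): V_u = e^(−0.0075)·[0.4527·0.0000 + 0.5473·0.0000] = 0.0000
Node d (S = 97.35): V_d = e^(−0.0075)·[0.4527·0.0000 + 0.5473·27.1837] = 14.7658
Node 0 (S = 125): V_0 = e^(−0.0075)·[0.4527·0.0000 + 0.5473·14.7658] = 8.0206

8.02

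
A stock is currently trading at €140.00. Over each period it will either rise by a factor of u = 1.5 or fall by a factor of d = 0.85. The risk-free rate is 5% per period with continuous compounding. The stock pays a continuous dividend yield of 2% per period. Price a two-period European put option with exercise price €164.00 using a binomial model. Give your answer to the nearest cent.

€29.68

Per-period risk-free factor R = e^0.05 = 1.0513; dividend-adjusted growth = e^(0.05−0.02) = 1.0305.
Risk-neutral probability p = (1.0305 − 0.85)/(1.5 − 0.85) = 0.1805/0.6500 = 0.2776
Terminal stock prices: S_uu = 315, S_ud = 178.5, S_dd = 101.1
Terminal payoffs (K − S): max(-151, 0) = 0, max(-14.5, 0) = 0, max(62.85, 0) = 62.85
Node u (S = 210): V_u = e^(−0.05)·[0.2776·0.0000 + 0.7224·0.0000] = 0.0000
Node d (S = 119): V_d = e^(−0.05)·[0.2776·0.0000 + 0.7224·62.8500] = 43.1872
Node 0 (S = 140): V_0 = e^(−0.05)·[0.2776·0.0000 + 0.7224·43.1872] = 29.6759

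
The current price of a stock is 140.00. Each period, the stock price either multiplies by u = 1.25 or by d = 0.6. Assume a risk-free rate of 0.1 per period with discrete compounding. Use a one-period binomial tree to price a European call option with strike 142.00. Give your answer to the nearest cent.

Risk-neutral probability p = (1 + 0.1 − 0.6)/(1.25 − 0.6) = 0.5000/0.6500 = 0.7692
Terminal stock prices: S_u = 175, S_d = 84
Terminal payoffs (S − K): max(33, 0) = 33, max(-58, 0) = 0
Node 0 (S = 140): V_0 = 1/1.1·[0.7692·33.0000 + 0.2308·0.0000] = 23.0769

23.08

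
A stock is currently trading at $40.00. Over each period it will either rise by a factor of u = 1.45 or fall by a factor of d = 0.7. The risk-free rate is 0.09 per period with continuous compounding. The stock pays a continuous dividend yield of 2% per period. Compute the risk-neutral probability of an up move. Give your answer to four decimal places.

Per-period risk-free factor R = e^0.09 = 1.0942; dividend-adjusted growth = e^(0.09−0.02) = 1.0725.
Risk-neutral probability p = (1.0725 − 0.7)/(1.45 − 0.7) = 0.3725/0.7500 = 0.4967

p = 0.4967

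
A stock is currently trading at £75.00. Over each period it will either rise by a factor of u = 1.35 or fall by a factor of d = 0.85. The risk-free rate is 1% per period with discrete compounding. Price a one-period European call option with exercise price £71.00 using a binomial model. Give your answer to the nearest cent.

£9.58

Risk-neutral probability p = (1 + 0.01 − 0.85)/(1.35 − 0.85) = 0.1600/0.5000 = 0.3200
Terminal stock prices: S_u = 101.2, S_d = 63.75
Terminal payoffs (S − K): max(30.25, 0) = 30.25, max(-7.25, 0) = 0
Node 0 (S = 75): V_0 = 1/1.01·[0.3200·30.2500 + 0.6800·0.0000] = 9.5842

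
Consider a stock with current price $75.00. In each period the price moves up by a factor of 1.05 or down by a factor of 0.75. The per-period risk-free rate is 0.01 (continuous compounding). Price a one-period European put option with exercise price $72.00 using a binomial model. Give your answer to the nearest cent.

Risk-neutral probability p = (e^0.01 − 0.75)/(1.05 − 0.75) = 0.2601/0.3000 = 0.8668
Terminal stock prices: S_u = 78.75, S_d = 56.25
Terminal payoffs (K − S): max(-6.75, 0) = 0, max(15.75, 0) = 15.75
Node 0 (S = 75): V_0 = e^(−0.01)·[0.8668·0.0000 + 0.1332·15.7500] = 2.0765

$2.08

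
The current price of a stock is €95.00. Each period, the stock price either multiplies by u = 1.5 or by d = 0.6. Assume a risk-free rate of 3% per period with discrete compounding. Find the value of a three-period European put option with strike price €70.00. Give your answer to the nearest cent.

Risk-neutral probability p = (1 + 0.03 − 0.6)/(1.5 − 0.6) = 0.4300/0.9000 = 0.4778
Terminal stock prices: S_uuu = 320.6, S_uud = 128.2, S_udd = 51.3, S_ddd = 20.52
Terminal payoffs (K − S): max(-250.6, 0) = 0, max(-58.25, 0) = 0, max(18.7, 0) = 18.7, max(49.48, 0) = 49.48
Node uu (S = 213.8): V_uu = 1/1.03·[0.4778·0.0000 + 0.5222·0.0000] = 0.0000
Node ud (S = 85.5): V_ud = 1/1.03·[0.4778·0.0000 + 0.5222·18.7000] = 9.4811
Node dd (S = 34.2): V_dd = 1/1.03·[0.4778·18.7000 + 0.5222·49.4800] = 33.7612
Node u (S = 142.5): V_u = 1/1.03·[0.4778·0.0000 + 0.5222·9.4811] = 4.8070
Node d (S = 57): V_d = 1/1.03·[0.4778·9.4811 + 0.5222·33.7612] = 21.5152
Node 0 (S = 95): V_0 = 1/1.03·[0.4778·4.8070 + 0.5222·21.5152] = 13.1383

€13.14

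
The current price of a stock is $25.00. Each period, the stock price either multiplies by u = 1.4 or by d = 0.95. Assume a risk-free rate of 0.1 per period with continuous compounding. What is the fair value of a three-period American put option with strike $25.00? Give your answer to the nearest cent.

Risk-neutral probability p = (e^0.1 − 0.95)/(1.4 − 0.95) = 0.1552/0.4500 = 0.3448
Terminal stock prices: S_uuu = 68.6, S_uud = 46.55, S_udd = 31.59, S_ddd = 21.43
Terminal payoffs (K − S): max(-43.6, 0) = 0, max(-21.55, 0) = 0, max(-6.587, 0) = 0, max(3.566, 0) = 3.566
Node uu (S = 49): continuation = e^(−0.1)·[0.3448·0.0000 + 0.6552·0.0000] = 0.0000; exercise value = 0.0000 ≤ continuation, so V_uu = 0.0000
Node ud (S = 33.25): continuation = e^(−0.1)·[0.3448·0.0000 + 0.6552·0.0000] = 0.0000; exercise value = 0.0000 ≤ continuation, so V_ud = 0.0000
Node dd (S = 22.56): continuation = e^(−0.1)·[0.3448·0.0000 + 0.6552·3.5656] = 2.1138; exercise value = 2.4375 > continuation, so V_dd = 2.4375 (exercise)
Node u (S = 35): continuation = e^(−0.1)·[0.3448·0.0000 + 0.6552·0.0000] = 0.0000; exercise value = 0.0000 ≤ continuation, so V_u = 0.0000
Node d (S = 23.75): continuation = e^(−0.1)·[0.3448·0.0000 + 0.6552·2.4375] = 1.4450; exercise value = 1.2500 ≤ continuation, so V_d = 1.4450
Node 0 (S = 25): continuation = e^(−0.1)·[0.3448·0.0000 + 0.6552·1.4450] = 0.8566; exercise value = 0.0000 ≤ continuation, so V_0 = 0.8566

$0.86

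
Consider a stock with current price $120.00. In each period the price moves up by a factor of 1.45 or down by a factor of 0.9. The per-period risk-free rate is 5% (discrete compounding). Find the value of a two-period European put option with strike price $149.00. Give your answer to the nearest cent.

$24.85

Risk-neutral probability p = (1 + 0.05 − 0.9)/(1.45 − 0.9) = 0.1500/0.5500 = 0.2727
Terminal stock prices: S_uu = 252.3, S_ud = 156.6, S_dd = 97.2
Terminal payoffs (K − S): max(-103.3, 0) = 0, max(-7.6, 0) = 0, max(51.8, 0) = 51.8
Node u (S = 174): V_u = 1/1.05·[0.2727·0.0000 + 0.7273·0.0000] = 0.0000
Node d (S = 108): V_d = 1/1.05·[0.2727·0.0000 + 0.7273·51.8000] = 35.8788
Node 0 (S = 120): V_0 = 1/1.05·[0.2727·0.0000 + 0.7273·35.8788] = 24.8511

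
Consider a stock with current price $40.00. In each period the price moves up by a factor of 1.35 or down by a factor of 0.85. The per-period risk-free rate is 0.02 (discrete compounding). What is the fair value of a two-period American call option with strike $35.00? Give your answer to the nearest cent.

$8.91

Risk-neutral probability p = (1 + 0.02 − 0.85)/(1.35 − 0.85) = 0.1700/0.5000 = 0.3400
Terminal stock prices: S_uu = 72.9, S_ud = 45.9, S_dd = 28.9
Terminal payoffs (S − K): max(37.9, 0) = 37.9, max(10.9, 0) = 10.9, max(-6.1, 0) = 0
Node u (S = 54): continuation = 1/1.02·[0.3400·37.9000 + 0.6600·10.9000] = 19.6863; exercise value = 19.0000 ≤ continuation, so V_u = 19.6863
Node d (S = 34): continuation = 1/1.02·[0.3400·10.9000 + 0.6600·0.0000] = 3.6333; exercise value = 0.0000 ≤ continuation, so V_d = 3.6333
Node 0 (S = 40): continuation = 1/1.02·[0.3400·19.6863 + 0.6600·3.6333] = 8.9131; exercise value = 5.0000 ≤ continuation, so V_0 = 8.9131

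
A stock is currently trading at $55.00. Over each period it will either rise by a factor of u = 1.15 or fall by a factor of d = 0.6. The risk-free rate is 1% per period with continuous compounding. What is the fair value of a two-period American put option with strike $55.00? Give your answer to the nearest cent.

$8.71

Risk-neutral probability p = (e^0.01 − 0.6)/(1.15 − 0.6) = 0.4101/0.5500 = 0.7455
Terminal stock prices: S_uu = 72.74, S_ud = 37.95, S_dd = 19.8
Terminal payoffs (K − S): max(-17.74, 0) = 0, max(17.05, 0) = 17.05, max(35.2, 0) = 35.2
Node u (S = 63.25): continuation = e^(−0.01)·[0.7455·0.0000 + 0.2545·17.0500] = 4.2953; exercise value = 0.0000 ≤ continuation, so V_u = 4.2953
Node d (S = 33): continuation = e^(−0.01)·[0.7455·17.0500 + 0.2545·35.2000] = 21.4527; exercise value = 22.0000 > continuation, so V_d = 22.0000 (exercise)
Node 0 (S = 55): continuation = e^(−0.01)·[0.7455·4.2953 + 0.2545·22.0000] = 8.7128; exercise value = 0.0000 ≤ continuation, so V_0 = 8.7128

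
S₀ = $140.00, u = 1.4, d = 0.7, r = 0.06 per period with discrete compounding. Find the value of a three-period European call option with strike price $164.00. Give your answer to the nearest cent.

$34.23

Risk-neutral probability p = (1 + 0.06 − 0.7)/(1.4 − 0.7) = 0.3600/0.7000 = 0.5143
Terminal stock prices: S_uuu = 384.2, S_uud = 192.1, S_udd = 96.04, S_ddd = 48.02
Terminal payoffs (S − K): max(220.2, 0) = 220.2, max(28.08, 0) = 28.08, max(-67.96, 0) = 0, max(-116, 0) = 0
Node uu (S = 274.4): V_uu = 1/1.06·[0.5143·220.1600 + 0.4857·28.0800] = 119.6830
Node ud (S = 137.2): V_ud = 1/1.06·[0.5143·28.0800 + 0.4857·0.0000] = 13.6237
Node dd (S = 68.6): V_dd = 1/1.06·[0.5143·0.0000 + 0.4857·0.0000] = 0.0000
Node u (S = 196): V_u = 1/1.06·[0.5143·119.6830 + 0.4857·13.6237] = 64.3099
Node d (S = 98): V_d = 1/1.06·[0.5143·13.6237 + 0.4857·0.0000] = 6.6099
Node 0 (S = 140): V_0 = 1/1.06·[0.5143·64.3099 + 0.4857·6.6099] = 34.2304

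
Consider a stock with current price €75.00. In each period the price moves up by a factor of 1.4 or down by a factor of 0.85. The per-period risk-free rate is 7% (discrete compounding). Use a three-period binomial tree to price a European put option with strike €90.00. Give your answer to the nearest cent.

€12.73

Risk-neutral probability p = (1 + 0.07 − 0.85)/(1.4 − 0.85) = 0.2200/0.5500 = 0.4000
Terminal stock prices: S_uuu = 205.8, S_uud = 124.9, S_udd = 75.86, S_ddd = 46.06
Terminal payoffs (K − S): max(-115.8, 0) = 0, max(-34.95, 0) = 0, max(14.14, 0) = 14.14, max(43.94, 0) = 43.94
Node uu (S = 147): V_uu = 1/1.07·[0.4000·0.0000 + 0.6000·0.0000] = 0.0000
Node ud (S = 89.25): V_ud = 1/1.07·[0.4000·0.0000 + 0.6000·14.1375] = 7.9276
Node dd (S = 54.19): V_dd = 1/1.07·[0.4000·14.1375 + 0.6000·43.9406] = 29.9246
Node u (S = 105): V_u = 1/1.07·[0.4000·0.0000 + 0.6000·7.9276] = 4.4454
Node d (S = 63.75): V_d = 1/1.07·[0.4000·7.9276 + 0.6000·29.9246] = 19.7438
Node 0 (S = 75): V_0 = 1/1.07·[0.4000·4.4454 + 0.6000·19.7438] = 12.7331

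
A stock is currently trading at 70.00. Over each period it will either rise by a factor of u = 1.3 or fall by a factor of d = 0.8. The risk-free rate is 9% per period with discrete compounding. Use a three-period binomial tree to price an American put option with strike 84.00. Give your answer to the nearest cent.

14.00

Risk-neutral probability p = (1 + 0.09 − 0.8)/(1.3 − 0.8) = 0.2900/0.5000 = 0.5800
Terminal stock prices: S_uuu = 153.8, S_uud = 94.64, S_udd = 58.24, S_ddd = 35.84
Terminal payoffs (K − S): max(-69.79, 0) = 0, max(-10.64, 0) = 0, max(25.76, 0) = 25.76, max(48.16, 0) = 48.16
Node uu (S = 118.3): continuation = 1/1.09·[0.5800·0.0000 + 0.4200·0.0000] = 0.0000; exercise value = 0.0000 ≤ continuation, so V_uu = 0.0000
Node ud (S = 72.8): continuation = 1/1.09·[0.5800·0.0000 + 0.4200·25.7600] = 9.9259; exercise value = 11.2000 > continuation, so V_ud = 11.2000 (exercise)
Node dd (S = 44.8): continuation = 1/1.09·[0.5800·25.7600 + 0.4200·48.1600] = 32.2642; exercise value = 39.2000 > continuation, so V_dd = 39.2000 (exercise)
Node u (S = 91): continuation = 1/1.09·[0.5800·0.0000 + 0.4200·11.2000] = 4.3156; exercise value = 0.0000 ≤ continuation, so V_u = 4.3156
Node d (S = 56): continuation = 1/1.09·[0.5800·11.2000 + 0.4200·39.2000] = 21.0642; exercise value = 28.0000 > continuation, so V_d = 28.0000 (exercise)
Node 0 (S = 70): continuation = 1/1.09·[0.5800·4.3156 + 0.4200·28.0000] = 13.0854; exercise value = 14.0000 > continuation, so V_0 = 14.0000 (exercise)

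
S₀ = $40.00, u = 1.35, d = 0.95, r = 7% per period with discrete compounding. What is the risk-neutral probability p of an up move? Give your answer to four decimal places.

p = 0.3000

Risk-neutral probability p = (1 + 0.07 − 0.95)/(1.35 − 0.95) = 0.1200/0.4000 = 0.3000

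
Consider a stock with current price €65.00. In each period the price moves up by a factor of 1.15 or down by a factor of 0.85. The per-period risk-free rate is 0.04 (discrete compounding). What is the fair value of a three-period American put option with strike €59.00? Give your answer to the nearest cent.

Risk-neutral probability p = (1 + 0.04 − 0.85)/(1.15 − 0.85) = 0.1900/0.3000 = 0.6333
Terminal stock prices: S_uuu = 98.86, S_uud = 73.07, S_udd = 54.01, S_ddd = 39.92
Terminal payoffs (K − S): max(-39.86, 0) = 0, max(-14.07, 0) = 0, max(4.993, 0) = 4.993, max(19.08, 0) = 19.08
Node uu (S = 85.96): continuation = 1/1.04·[0.6333·0.0000 + 0.3667·0.0000] = 0.0000; exercise value = 0.0000 ≤ continuation, so V_uu = 0.0000
Node ud (S = 63.54): continuation = 1/1.04·[0.6333·0.0000 + 0.3667·4.9931] = 1.7604; exercise value = 0.0000 ≤ continuation, so V_ud = 1.7604
Node dd (S = 46.96): continuation = 1/1.04·[0.6333·4.9931 + 0.3667·19.0819] = 9.7683; exercise value = 12.0375 > continuation, so V_dd = 12.0375 (exercise)
Node u (S = 74.75): continuation = 1/1.04·[0.6333·0.0000 + 0.3667·1.7604] = 0.6207; exercise value = 0.0000 ≤ continuation, so V_u = 0.6207
Node d (S = 55.25): continuation = 1/1.04·[0.6333·1.7604 + 0.3667·12.0375] = 5.3160; exercise value = 3.7500 ≤ continuation, so V_d = 5.3160
Node 0 (S = 65): continuation = 1/1.04·[0.6333·0.6207 + 0.3667·5.3160] = 2.2522; exercise value = 0.0000 ≤ continuation, so V_0 = 2.2522

€2.25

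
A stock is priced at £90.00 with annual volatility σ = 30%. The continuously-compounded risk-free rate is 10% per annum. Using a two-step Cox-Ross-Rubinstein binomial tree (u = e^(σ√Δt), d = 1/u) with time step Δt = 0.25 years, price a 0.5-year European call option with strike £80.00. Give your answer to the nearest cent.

£16.51

CRR parameters: u = e^(σ√Δt) = e^(0.3·√0.25) = 1.1618, d = 1/u = 0.8607
Per-period rate: rΔt = 0.1·0.25 = 0.025, so R = e^0.025 = 1.0253
Risk-neutral probability p = (e^0.025 − 0.8607)/(1.1618 − 0.8607) = 0.1646/0.3011 = 0.5466
Terminal stock prices: S_uu = 121.5, S_ud = 90, S_dd = 66.67
Terminal payoffs (S − K): max(41.49, 0) = 41.49, max(10, 0) = 10, max(-13.33, 0) = 0
Node u (S = 104.6): V_u = e^(−0.025)·[0.5466·41.4873 + 0.4534·10.0000] = 26.5403
Node d (S = 77.46): V_d = e^(−0.025)·[0.5466·10.0000 + 0.4534·0.0000] = 5.3314
Node 0 (S = 90): V_0 = e^(−0.025)·[0.5466·26.5403 + 0.4534·5.3314] = 16.5071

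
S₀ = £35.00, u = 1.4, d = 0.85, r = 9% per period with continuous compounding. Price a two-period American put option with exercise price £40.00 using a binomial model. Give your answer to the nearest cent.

£5.21

Risk-neutral probability p = (e^0.09 − 0.85)/(1.4 − 0.85) = 0.2442/0.5500 = 0.4440
Terminal stock prices: S_uu = 68.6, S_ud = 41.65, S_dd = 25.29
Terminal payoffs (K − S): max(-28.6, 0) = 0, max(-1.65, 0) = 0, max(14.71, 0) = 14.71
Node u (S = 49): continuation = e^(−0.09)·[0.4440·0.0000 + 0.5560·0.0000] = 0.0000; exercise value = 0.0000 ≤ continuation, so V_u = 0.0000
Node d (S = 29.75): continuation = e^(−0.09)·[0.4440·0.0000 + 0.5560·14.7125] = 7.4767; exercise value = 10.2500 > continuation, so V_d = 10.2500 (exercise)
Node 0 (S = 35): continuation = e^(−0.09)·[0.4440·0.0000 + 0.5560·10.2500] = 5.2089; exercise value = 5.0000 ≤ continuation, so V_0 = 5.2089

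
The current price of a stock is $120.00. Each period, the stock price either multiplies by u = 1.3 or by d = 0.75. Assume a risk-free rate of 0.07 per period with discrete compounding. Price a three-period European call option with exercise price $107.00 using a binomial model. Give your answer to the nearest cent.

$40.82

Risk-neutral probability p = (1 + 0.07 − 0.75)/(1.3 − 0.75) = 0.3200/0.5500 = 0.5818
Terminal stock prices: S_uuu = 263.6, S_uud = 152.1, S_udd = 87.75, S_ddd = 50.62
Terminal payoffs (S − K): max(156.6, 0) = 156.6, max(45.1, 0) = 45.1, max(-19.25, 0) = 0, max(-56.38, 0) = 0
Node uu (S = 202.8): V_uu = 1/1.07·[0.5818·156.6400 + 0.4182·45.1000] = 102.8000
Node ud (S = 117): V_ud = 1/1.07·[0.5818·45.1000 + 0.4182·0.0000] = 24.5234
Node dd (S = 67.5): V_dd = 1/1.07·[0.5818·0.0000 + 0.4182·0.0000] = 0.0000
Node u (S = 156): V_u = 1/1.07·[0.5818·102.8000 + 0.4182·24.5234] = 65.4824
Node d (S = 90): V_d = 1/1.07·[0.5818·24.5234 + 0.4182·0.0000] = 13.3347
Node 0 (S = 120): V_0 = 1/1.07·[0.5818·65.4824 + 0.4182·13.3347] = 40.8179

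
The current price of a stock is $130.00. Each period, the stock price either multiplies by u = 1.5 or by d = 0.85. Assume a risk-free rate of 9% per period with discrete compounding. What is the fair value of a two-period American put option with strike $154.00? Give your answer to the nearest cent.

$25.17

Risk-neutral probability p = (1 + 0.09 − 0.85)/(1.5 − 0.85) = 0.2400/0.6500 = 0.3692
Terminal stock prices: S_uu = 292.5, S_ud = 165.8, S_dd = 93.92
Terminal payoffs (K − S): max(-138.5, 0) = 0, max(-11.75, 0) = 0, max(60.08, 0) = 60.08
Node u (S = 195): continuation = 1/1.09·[0.3692·0.0000 + 0.6308·0.0000] = 0.0000; exercise value = 0.0000 ≤ continuation, so V_u = 0.0000
Node d (S = 110.5): continuation = 1/1.09·[0.3692·0.0000 + 0.6308·60.0750] = 34.7646; exercise value = 43.5000 > continuation, so V_d = 43.5000 (exercise)
Node 0 (S = 130): continuation = 1/1.09·[0.3692·0.0000 + 0.6308·43.5000] = 25.1729; exercise value = 24.0000 ≤ continuation, so V_0 = 25.1729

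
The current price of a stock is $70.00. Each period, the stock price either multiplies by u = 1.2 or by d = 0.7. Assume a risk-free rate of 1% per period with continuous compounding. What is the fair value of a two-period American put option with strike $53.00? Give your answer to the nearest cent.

Risk-neutral probability p = (e^0.01 − 0.7)/(1.2 − 0.7) = 0.3101/0.5000 = 0.6201
Terminal stock prices: S_uu = 100.8, S_ud = 58.8, S_dd = 34.3
Terminal payoffs (K − S): max(-47.8, 0) = 0, max(-5.8, 0) = 0, max(18.7, 0) = 18.7
Node u (S = 84): continuation = e^(−0.01)·[0.6201·0.0000 + 0.3799·0.0000] = 0.0000; exercise value = 0.0000 ≤ continuation, so V_u = 0.0000
Node d (S = 49): continuation = e^(−0.01)·[0.6201·0.0000 + 0.3799·18.7000] = 7.0334; exercise value = 4.0000 ≤ continuation, so V_d = 7.0334
Node 0 (S = 70): continuation = e^(−0.01)·[0.6201·0.0000 + 0.3799·7.0334] = 2.6454; exercise value = 0.0000 ≤ continuation, so V_0 = 2.6454

$2.65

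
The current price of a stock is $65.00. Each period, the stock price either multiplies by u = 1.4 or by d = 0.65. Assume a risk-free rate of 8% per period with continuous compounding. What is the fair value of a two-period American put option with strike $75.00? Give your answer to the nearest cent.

$16.06

Risk-neutral probability p = (e^0.08 − 0.65)/(1.4 − 0.65) = 0.4333/0.7500 = 0.5777
Terminal stock prices: S_uu = 127.4, S_ud = 59.15, S_dd = 27.46
Terminal payoffs (K − S): max(-52.4, 0) = 0, max(15.85, 0) = 15.85, max(47.54, 0) = 47.54
Node u (S = 91): continuation = e^(−0.08)·[0.5777·0.0000 + 0.4223·15.8500] = 6.1786; exercise value = 0.0000 ≤ continuation, so V_u = 6.1786
Node d (S = 42.25): continuation = e^(−0.08)·[0.5777·15.8500 + 0.4223·47.5375] = 26.9837; exercise value = 32.7500 > continuation, so V_d = 32.7500 (exercise)
Node 0 (S = 65): continuation = e^(−0.08)·[0.5777·6.1786 + 0.4223·32.7500] = 16.0616; exercise value = 10.0000 ≤ continuation, so V_0 = 16.0616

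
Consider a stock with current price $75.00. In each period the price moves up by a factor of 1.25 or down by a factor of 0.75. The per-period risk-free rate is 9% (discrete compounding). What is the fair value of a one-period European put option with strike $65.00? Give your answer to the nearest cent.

Risk-neutral probability p = (1 + 0.09 − 0.75)/(1.25 − 0.75) = 0.3400/0.5000 = 0.6800
Terminal stock prices: S_u = 93.75, S_d = 56.25
Terminal payoffs (K − S): max(-28.75, 0) = 0, max(8.75, 0) = 8.75
Node 0 (S = 75): V_0 = 1/1.09·[0.6800·0.0000 + 0.3200·8.7500] = 2.5688

$2.57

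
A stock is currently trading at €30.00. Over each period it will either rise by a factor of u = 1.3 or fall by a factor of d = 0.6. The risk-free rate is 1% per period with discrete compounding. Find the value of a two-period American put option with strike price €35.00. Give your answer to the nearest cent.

Risk-neutral probability p = (1 + 0.01 − 0.6)/(1.3 − 0.6) = 0.4100/0.7000 = 0.5857
Terminal stock prices: S_uu = 50.7, S_ud = 23.4, S_dd = 10.8
Terminal payoffs (K − S): max(-15.7, 0) = 0, max(11.6, 0) = 11.6, max(24.2, 0) = 24.2
Node u (S = 39): continuation = 1/1.01·[0.5857·0.0000 + 0.4143·11.6000] = 4.7581; exercise value = 0.0000 ≤ continuation, so V_u = 4.7581
Node d (S = 18): continuation = 1/1.01·[0.5857·11.6000 + 0.4143·24.2000] = 16.6535; exercise value = 17.0000 > continuation, so V_d = 17.0000 (exercise)
Node 0 (S = 30): continuation = 1/1.01·[0.5857·4.7581 + 0.4143·17.0000] = 9.7324; exercise value = 5.0000 ≤ continuation, so V_0 = 9.7324

€9.73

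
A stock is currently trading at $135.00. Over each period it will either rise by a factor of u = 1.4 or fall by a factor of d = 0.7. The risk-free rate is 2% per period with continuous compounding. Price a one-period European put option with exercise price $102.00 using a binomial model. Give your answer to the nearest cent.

$3.99

Risk-neutral probability p = (e^0.02 − 0.7)/(1.4 − 0.7) = 0.3202/0.7000 = 0.4574
Terminal stock prices: S_u = 189, S_d = 94.5
Terminal payoffs (K − S): max(-87, 0) = 0, max(7.5, 0) = 7.5
Node 0 (S = 135): V_0 = e^(−0.02)·[0.4574·0.0000 + 0.5426·7.5000] = 3.9887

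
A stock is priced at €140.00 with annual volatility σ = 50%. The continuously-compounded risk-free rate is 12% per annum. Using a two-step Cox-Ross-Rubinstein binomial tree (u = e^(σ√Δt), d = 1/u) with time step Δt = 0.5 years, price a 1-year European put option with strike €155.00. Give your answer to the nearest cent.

€25.85

CRR parameters: u = e^(σ√Δt) = e^(0.5·√0.5) = 1.4241, d = 1/u = 0.7022
Per-period rate: rΔt = 0.12·0.5 = 0.06, so R = e^0.06 = 1.0618
Risk-neutral probability p = (e^0.06 − 0.7022)/(1.4241 − 0.7022) = 0.3596/0.7219 = 0.4982
Terminal stock prices: S_uu = 283.9, S_ud = 140, S_dd = 69.03
Terminal payoffs (K − S): max(-128.9, 0) = 0, max(15, 0) = 15, max(85.97, 0) = 85.97
Node u (S = 199.4): V_u = e^(−0.06)·[0.4982·0.0000 + 0.5018·15.0000] = 7.0890
Node d (S = 98.31): V_d = e^(−0.06)·[0.4982·15.0000 + 0.5018·85.9704] = 47.6671
Node 0 (S = 140): V_0 = e^(−0.06)·[0.4982·7.0890 + 0.5018·47.6671] = 25.8534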